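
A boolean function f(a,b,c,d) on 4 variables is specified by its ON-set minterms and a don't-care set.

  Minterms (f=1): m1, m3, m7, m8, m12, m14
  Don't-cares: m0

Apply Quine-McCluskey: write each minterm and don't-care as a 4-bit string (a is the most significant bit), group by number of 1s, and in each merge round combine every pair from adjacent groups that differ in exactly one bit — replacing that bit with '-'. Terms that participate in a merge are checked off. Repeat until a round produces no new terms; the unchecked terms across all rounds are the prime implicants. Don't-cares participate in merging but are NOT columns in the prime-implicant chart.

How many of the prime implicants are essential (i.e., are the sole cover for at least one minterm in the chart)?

size-2^0 implicants → 0000(✓)  0001(✓)  0011(✓)  0111(✓)  1000(✓)  1100(✓)  1110(✓)
size-2^1 implicants → -000  0-11  00-1  000-  1-00  11-0
Unchecked terms (primes): -000, 0-11, 00-1, 000-, 1-00, 11-0
Minterm coverage:
  m1 ⊆ 00-1,000-
  m3 ⊆ 0-11,00-1
  m7 ⊆ 0-11 [E]
  m8 ⊆ -000,1-00
  m12 ⊆ 1-00,11-0
  m14 ⊆ 11-0 [E]
E = {0-11, 11-0}

2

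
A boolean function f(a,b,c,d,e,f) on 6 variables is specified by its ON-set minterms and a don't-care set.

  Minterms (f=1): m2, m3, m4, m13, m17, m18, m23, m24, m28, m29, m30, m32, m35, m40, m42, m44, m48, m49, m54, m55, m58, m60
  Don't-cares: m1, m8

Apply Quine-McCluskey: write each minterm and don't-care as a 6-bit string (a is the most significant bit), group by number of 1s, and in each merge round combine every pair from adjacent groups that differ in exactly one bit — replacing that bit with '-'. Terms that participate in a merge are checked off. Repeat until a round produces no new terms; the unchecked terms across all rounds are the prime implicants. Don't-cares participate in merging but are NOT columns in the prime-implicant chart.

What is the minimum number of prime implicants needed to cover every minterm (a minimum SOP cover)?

13

Round 0: 000001✓ 000010✓ 000011✓ 000100 001000✓ 001101✓ 010001✓ 010010✓ 010111✓ 011000✓ 011100✓ 011101✓ 011110✓ 100000✓ 100011✓ 101000✓ 101010✓ 101100✓ 110000✓ 110001✓ 110110✓ 110111✓ 111010✓ 111100✓
Round 1: -00011 -01000 -10001 -10111 -11100 0-0001 0-0010 0-1000 0-1101 0000-1 00001- 011-00 0111-0 01110- 1-0000 1-1010 1-1100 10-000 101-00 1010-0 11000- 11011-
PIs = {-00011, -01000, -10001, -10111, -11100, 0-0001, 0-0010, 0-1000, 0-1101, 0000-1, 00001-, 000100, 011-00, 0111-0, 01110-, 1-0000, 1-1010, 1-1100, 10-000, 101-00, 1010-0, 11000-, 11011-}
Coverage chart:
  m2: 0-0010,00001-
  m3: -00011,0000-1,00001-
  m4: 000100 ←essential
  m13: 0-1101 ←essential
  m17: -10001,0-0001
  m18: 0-0010 ←essential
  m23: -10111 ←essential
  m24: 0-1000,011-00
  m28: -11100,011-00,0111-0,01110-
  m29: 0-1101,01110-
  m30: 0111-0 ←essential
  m32: 1-0000,10-000
  m35: -00011 ←essential
  m40: -01000,10-000,101-00,1010-0
  m42: 1-1010,1010-0
  m44: 1-1100,101-00
  m48: 1-0000,11000-
  m49: -10001,11000-
  m54: 11011- ←essential
  m55: -10111,11011-
  m58: 1-1010 ←essential
  m60: -11100,1-1100
Essential: -00011, -10111, 0-0010, 0-1101, 000100, 0111-0, 1-1010, 11011-
Petrick residual → -01000, -10001, 0-1000, 1-0000, 1-1100
Min cover (13 terms): b'c'd'ef + b'cd'e'f' + bc'd'e'f + bc'def + a'c'd'ef' + a'cd'e'f' + a'cde'f + a'b'c'de'f' + a'bcdf' + ac'd'e'f' + acd'ef' + acde'f' + abc'de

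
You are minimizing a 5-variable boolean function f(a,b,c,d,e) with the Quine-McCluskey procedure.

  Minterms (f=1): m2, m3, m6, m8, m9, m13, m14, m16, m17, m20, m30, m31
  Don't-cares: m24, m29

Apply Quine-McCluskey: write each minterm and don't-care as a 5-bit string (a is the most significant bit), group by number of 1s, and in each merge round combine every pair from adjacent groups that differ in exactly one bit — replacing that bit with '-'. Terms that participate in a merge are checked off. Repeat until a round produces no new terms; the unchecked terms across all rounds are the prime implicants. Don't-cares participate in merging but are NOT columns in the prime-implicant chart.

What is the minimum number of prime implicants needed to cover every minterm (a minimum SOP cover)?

size-2^0 implicants → 00010(✓)  00011(✓)  00110(✓)  01000(✓)  01001(✓)  01101(✓)  01110(✓)  10000(✓)  10001(✓)  10100(✓)  11000(✓)  11101(✓)  11110(✓)  11111(✓)
size-2^1 implicants → -1000  -1101  -1110  0-110  00-10  0001-  01-01  0100-  1-000  10-00  1000-  111-1  1111-
Unchecked terms (primes): -1000, -1101, -1110, 0-110, 00-10, 0001-, 01-01, 0100-, 1-000, 10-00, 1000-, 111-1, 1111-
Minterm coverage:
  m2 ⊆ 00-10,0001-
  m3 ⊆ 0001- [E]
  m6 ⊆ 0-110,00-10
  m8 ⊆ -1000,0100-
  m9 ⊆ 01-01,0100-
  m13 ⊆ -1101,01-01
  m14 ⊆ -1110,0-110
  m16 ⊆ 1-000,10-00,1000-
  m17 ⊆ 1000- [E]
  m20 ⊆ 10-00 [E]
  m30 ⊆ -1110,1111-
  m31 ⊆ 111-1,1111-
E = {0001-, 10-00, 1000-}
Petrick residual → -1000, 0-110, 01-01, 1111-
Cover = bc'd'e' + a'cde' + a'b'c'd + a'bd'e + ab'd'e' + ab'c'd' + abcd  |cover|=7

7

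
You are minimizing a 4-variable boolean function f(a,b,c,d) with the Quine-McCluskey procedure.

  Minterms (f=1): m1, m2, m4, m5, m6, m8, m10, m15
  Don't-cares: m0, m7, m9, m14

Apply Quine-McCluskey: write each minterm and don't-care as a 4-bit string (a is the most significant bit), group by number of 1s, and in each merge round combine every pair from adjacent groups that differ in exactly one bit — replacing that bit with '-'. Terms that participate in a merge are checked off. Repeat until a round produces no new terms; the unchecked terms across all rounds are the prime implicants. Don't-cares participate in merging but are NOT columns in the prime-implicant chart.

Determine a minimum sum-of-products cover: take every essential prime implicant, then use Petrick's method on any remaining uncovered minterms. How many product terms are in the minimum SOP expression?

3

Round 0: 0000✓ 0001✓ 0010✓ 0100✓ 0101✓ 0110✓ 0111✓ 1000✓ 1001✓ 1010✓ 1110✓ 1111✓
Round 1: -000✓ -001✓ -010✓ -110✓ -111✓ 0-00✓ 0-01✓ 0-10✓ 00-0✓ 000-✓ 01-0✓ 01-1✓ 010-✓ 011-✓ 1-10✓ 10-0✓ 100-✓ 111-✓
Round 2: --10 -0-0 -00- -11- 0--0 0-0- 01--
PIs = {--10, -0-0, -00-, -11-, 0--0, 0-0-, 01--}
Coverage chart:
  m1: -00-,0-0-
  m2: --10,-0-0,0--0
  m4: 0--0,0-0-,01--
  m5: 0-0-,01--
  m6: --10,-11-,0--0,01--
  m8: -0-0,-00-
  m10: --10,-0-0
  m15: -11- ←essential
Essential: -11-
Petrick residual → -0-0, 0-0-
Min cover (3 terms): b'd' + bc + a'c'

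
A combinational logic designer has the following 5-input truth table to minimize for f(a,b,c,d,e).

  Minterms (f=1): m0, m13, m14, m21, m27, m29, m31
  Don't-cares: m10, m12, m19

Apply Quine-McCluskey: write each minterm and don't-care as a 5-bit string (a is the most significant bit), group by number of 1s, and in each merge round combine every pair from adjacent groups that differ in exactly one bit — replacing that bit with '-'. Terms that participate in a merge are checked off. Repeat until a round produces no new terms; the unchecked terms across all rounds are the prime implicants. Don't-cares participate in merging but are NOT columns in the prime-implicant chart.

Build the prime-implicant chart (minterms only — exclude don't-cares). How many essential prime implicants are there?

[col 0] 00000, 01010*, 01100*, 01101*, 01110*, 10011*, 10101*, 11011*, 11101*, 11111*
[col 1] -1101, 01-10, 011-0, 0110-, 1-011, 1-101, 11-11, 111-1
Prime implicants: -1101, 00000, 01-10, 011-0, 0110-, 1-011, 1-101, 11-11, 111-1
PI chart (minterm → PIs covering it):
  0 | 00000  (sole → essential)
  13 | -1101,0110-
  14 | 01-10,011-0
  21 | 1-101  (sole → essential)
  27 | 1-011,11-11
  29 | -1101,1-101,111-1
  31 | 11-11,111-1
Essential prime implicants: 00000, 1-101

2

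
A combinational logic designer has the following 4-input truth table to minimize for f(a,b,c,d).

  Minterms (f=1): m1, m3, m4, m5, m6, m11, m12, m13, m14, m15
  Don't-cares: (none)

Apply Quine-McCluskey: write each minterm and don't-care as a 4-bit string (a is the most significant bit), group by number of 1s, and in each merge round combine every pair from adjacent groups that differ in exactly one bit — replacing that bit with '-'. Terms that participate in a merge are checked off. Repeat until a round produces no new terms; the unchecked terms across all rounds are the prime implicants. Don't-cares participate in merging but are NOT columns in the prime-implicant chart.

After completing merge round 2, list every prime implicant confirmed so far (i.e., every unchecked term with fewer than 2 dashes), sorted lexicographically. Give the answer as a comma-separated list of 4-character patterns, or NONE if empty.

Round 0: 0001✓ 0011✓ 0100✓ 0101✓ 0110✓ 1011✓ 1100✓ 1101✓ 1110✓ 1111✓
Round 1: -011 -100✓ -101✓ -110✓ 0-01 00-1 01-0✓ 010-✓ 1-11 11-0✓ 11-1✓ 110-✓ 111-✓
Round 2: -1-0 -10- 11--
PIs = {-011, -1-0, -10-, 0-01, 00-1, 1-11, 11--}

-011, 0-01, 00-1, 1-11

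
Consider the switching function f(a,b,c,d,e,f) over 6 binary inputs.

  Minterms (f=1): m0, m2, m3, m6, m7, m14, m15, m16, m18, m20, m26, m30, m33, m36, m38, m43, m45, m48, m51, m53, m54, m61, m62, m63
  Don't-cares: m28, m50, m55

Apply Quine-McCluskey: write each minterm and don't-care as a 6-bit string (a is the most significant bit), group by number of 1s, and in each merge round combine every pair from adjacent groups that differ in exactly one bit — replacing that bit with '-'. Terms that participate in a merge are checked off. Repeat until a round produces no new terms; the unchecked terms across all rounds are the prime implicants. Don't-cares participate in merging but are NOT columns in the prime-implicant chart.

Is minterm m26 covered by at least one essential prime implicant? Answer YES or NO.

Round 0: 000000✓ 000010✓ 000011✓ 000110✓ 000111✓ 001110✓ 001111✓ 010000✓ 010010✓ 010100✓ 011010✓ 011100✓ 011110✓ 100001 100100✓ 100110✓ 101011 101101✓ 110000✓ 110010✓ 110011✓ 110101✓ 110110✓ 110111✓ 111101✓ 111110✓ 111111✓
Round 1: -00110 -10000✓ -10010✓ -11110 0-0000✓ 0-0010✓ 0-1110 00-110✓ 00-111✓ 000-10✓ 000-11✓ 0000-0✓ 00001-✓ 00011-✓ 00111-✓ 01-010 01-100 010-00 0100-0✓ 011-10 0111-0 1-0110 1-1101 1001-0 11-101✓ 11-110✓ 11-111✓ 110-10✓ 110-11✓ 1100-0✓ 11001-✓ 1101-1✓ 11011-✓ 1111-1✓ 11111-✓
Round 2: -100-0 0-00-0 00-11- 000-1- 11-1-1 11-11- 110-1-
PIs = {-00110, -100-0, -11110, 0-00-0, 0-1110, 00-11-, 000-1-, 01-010, 01-100, 010-00, 011-10, 0111-0, 1-0110, 1-1101, 100001, 1001-0, 101011, 11-1-1, 11-11-, 110-1-}
Coverage chart:
  m0: 0-00-0 ←essential
  m2: 0-00-0,000-1-
  m3: 000-1- ←essential
  m6: -00110,00-11-,000-1-
  m7: 00-11-,000-1-
  m14: 0-1110,00-11-
  m15: 00-11- ←essential
  m16: -100-0,0-00-0,010-00
  m18: -100-0,0-00-0,01-010
  m20: 01-100,010-00
  m26: 01-010,011-10
  m30: -11110,0-1110,011-10,0111-0
  m33: 100001 ←essential
  m36: 1001-0 ←essential
  m38: -00110,1-0110,1001-0
  m43: 101011 ←essential
  m45: 1-1101 ←essential
  m48: -100-0 ←essential
  m51: 110-1- ←essential
  m53: 11-1-1 ←essential
  m54: 1-0110,11-11-,110-1-
  m61: 1-1101,11-1-1
  m62: -11110,11-11-
  m63: 11-1-1,11-11-
Essential: -100-0, 0-00-0, 00-11-, 000-1-, 1-1101, 100001, 1001-0, 101011, 11-1-1, 110-1-

NO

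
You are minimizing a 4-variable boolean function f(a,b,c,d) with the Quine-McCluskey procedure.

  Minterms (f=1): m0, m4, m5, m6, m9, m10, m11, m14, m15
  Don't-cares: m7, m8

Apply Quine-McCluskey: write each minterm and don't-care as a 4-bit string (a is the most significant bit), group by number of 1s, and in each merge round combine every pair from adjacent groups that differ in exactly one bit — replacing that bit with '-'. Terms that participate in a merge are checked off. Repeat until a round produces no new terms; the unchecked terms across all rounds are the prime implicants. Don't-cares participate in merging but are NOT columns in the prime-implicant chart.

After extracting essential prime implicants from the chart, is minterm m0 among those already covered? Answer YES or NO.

NO

[col 0] 0000*, 0100*, 0101*, 0110*, 0111*, 1000*, 1001*, 1010*, 1011*, 1110*, 1111*
[col 1] -000, -110*, -111*, 0-00, 01-0*, 01-1*, 010-*, 011-*, 1-10*, 1-11*, 10-0*, 10-1*, 100-*, 101-*, 111-*
[col 2] -11-, 01--, 1-1-, 10--
Prime implicants: -000, -11-, 0-00, 01--, 1-1-, 10--
PI chart (minterm → PIs covering it):
  0 | -000,0-00
  4 | 0-00,01--
  5 | 01--  (sole → essential)
  6 | -11-,01--
  9 | 10--  (sole → essential)
  10 | 1-1-,10--
  11 | 1-1-,10--
  14 | -11-,1-1-
  15 | -11-,1-1-
Essential prime implicants: 01--, 10--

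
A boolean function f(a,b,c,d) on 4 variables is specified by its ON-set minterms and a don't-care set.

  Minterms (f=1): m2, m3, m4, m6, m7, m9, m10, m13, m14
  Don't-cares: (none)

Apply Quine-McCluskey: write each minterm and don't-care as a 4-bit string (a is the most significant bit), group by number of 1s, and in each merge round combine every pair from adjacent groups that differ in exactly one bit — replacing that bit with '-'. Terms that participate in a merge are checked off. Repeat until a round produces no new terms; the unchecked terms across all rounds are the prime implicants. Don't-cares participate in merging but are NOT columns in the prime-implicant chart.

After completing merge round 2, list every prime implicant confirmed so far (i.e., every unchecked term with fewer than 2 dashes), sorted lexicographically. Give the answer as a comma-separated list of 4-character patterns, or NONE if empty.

Round 0: 0010✓ 0011✓ 0100✓ 0110✓ 0111✓ 1001✓ 1010✓ 1101✓ 1110✓
Round 1: -010✓ -110✓ 0-10✓ 0-11✓ 001-✓ 01-0 011-✓ 1-01 1-10✓
Round 2: --10 0-1-
PIs = {--10, 0-1-, 01-0, 1-01}

01-0, 1-01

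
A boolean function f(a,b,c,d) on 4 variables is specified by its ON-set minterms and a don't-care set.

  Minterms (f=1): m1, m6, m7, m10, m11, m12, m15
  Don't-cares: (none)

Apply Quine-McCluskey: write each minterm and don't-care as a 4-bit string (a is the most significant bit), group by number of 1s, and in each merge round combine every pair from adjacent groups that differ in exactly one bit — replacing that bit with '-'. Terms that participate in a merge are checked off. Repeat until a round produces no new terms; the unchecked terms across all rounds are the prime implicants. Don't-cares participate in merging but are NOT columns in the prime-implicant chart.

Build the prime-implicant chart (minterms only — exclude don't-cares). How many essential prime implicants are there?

4

size-2^0 implicants → 0001  0110(✓)  0111(✓)  1010(✓)  1011(✓)  1100  1111(✓)
size-2^1 implicants → -111  011-  1-11  101-
Unchecked terms (primes): -111, 0001, 011-, 1-11, 101-, 1100
Minterm coverage:
  m1 ⊆ 0001 [E]
  m6 ⊆ 011- [E]
  m7 ⊆ -111,011-
  m10 ⊆ 101- [E]
  m11 ⊆ 1-11,101-
  m12 ⊆ 1100 [E]
  m15 ⊆ -111,1-11
E = {0001, 011-, 101-, 1100}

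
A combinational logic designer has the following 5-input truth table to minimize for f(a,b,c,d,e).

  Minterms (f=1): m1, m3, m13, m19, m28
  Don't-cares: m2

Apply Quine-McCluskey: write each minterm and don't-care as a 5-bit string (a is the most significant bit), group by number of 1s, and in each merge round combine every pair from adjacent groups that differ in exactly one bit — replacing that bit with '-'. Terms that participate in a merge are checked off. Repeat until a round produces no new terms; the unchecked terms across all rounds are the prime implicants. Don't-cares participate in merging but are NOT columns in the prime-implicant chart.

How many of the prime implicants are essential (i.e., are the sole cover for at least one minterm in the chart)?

Round 0: 00001✓ 00010✓ 00011✓ 01101 10011✓ 11100
Round 1: -0011 000-1 0001-
PIs = {-0011, 000-1, 0001-, 01101, 11100}
Coverage chart:
  m1: 000-1 ←essential
  m3: -0011,000-1,0001-
  m13: 01101 ←essential
  m19: -0011 ←essential
  m28: 11100 ←essential
Essential: -0011, 000-1, 01101, 11100

4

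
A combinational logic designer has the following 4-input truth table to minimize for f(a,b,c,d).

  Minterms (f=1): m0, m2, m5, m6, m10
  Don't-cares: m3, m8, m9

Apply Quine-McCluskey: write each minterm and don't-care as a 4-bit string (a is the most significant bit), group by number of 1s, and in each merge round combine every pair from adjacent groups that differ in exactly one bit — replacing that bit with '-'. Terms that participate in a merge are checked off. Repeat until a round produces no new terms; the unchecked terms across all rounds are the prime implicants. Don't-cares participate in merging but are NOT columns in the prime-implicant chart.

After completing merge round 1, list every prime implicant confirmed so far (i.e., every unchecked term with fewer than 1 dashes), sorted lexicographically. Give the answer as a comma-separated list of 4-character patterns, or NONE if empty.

[col 0] 0000*, 0010*, 0011*, 0101, 0110*, 1000*, 1001*, 1010*
[col 1] -000*, -010*, 0-10, 00-0*, 001-, 10-0*, 100-
[col 2] -0-0
Prime implicants: -0-0, 0-10, 001-, 0101, 100-

0101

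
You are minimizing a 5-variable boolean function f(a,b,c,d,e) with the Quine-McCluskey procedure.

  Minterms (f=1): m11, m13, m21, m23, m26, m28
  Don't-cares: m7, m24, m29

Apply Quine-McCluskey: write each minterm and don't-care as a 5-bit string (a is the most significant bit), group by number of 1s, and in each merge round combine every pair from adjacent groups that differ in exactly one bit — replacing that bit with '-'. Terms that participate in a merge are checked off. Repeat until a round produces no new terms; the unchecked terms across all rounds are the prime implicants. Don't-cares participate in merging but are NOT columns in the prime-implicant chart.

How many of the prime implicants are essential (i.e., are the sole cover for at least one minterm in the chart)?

3

[col 0] 00111*, 01011, 01101*, 10101*, 10111*, 11000*, 11010*, 11100*, 11101*
[col 1] -0111, -1101, 1-101, 101-1, 11-00, 110-0, 1110-
Prime implicants: -0111, -1101, 01011, 1-101, 101-1, 11-00, 110-0, 1110-
PI chart (minterm → PIs covering it):
  11 | 01011  (sole → essential)
  13 | -1101  (sole → essential)
  21 | 1-101,101-1
  23 | -0111,101-1
  26 | 110-0  (sole → essential)
  28 | 11-00,1110-
Essential prime implicants: -1101, 01011, 110-0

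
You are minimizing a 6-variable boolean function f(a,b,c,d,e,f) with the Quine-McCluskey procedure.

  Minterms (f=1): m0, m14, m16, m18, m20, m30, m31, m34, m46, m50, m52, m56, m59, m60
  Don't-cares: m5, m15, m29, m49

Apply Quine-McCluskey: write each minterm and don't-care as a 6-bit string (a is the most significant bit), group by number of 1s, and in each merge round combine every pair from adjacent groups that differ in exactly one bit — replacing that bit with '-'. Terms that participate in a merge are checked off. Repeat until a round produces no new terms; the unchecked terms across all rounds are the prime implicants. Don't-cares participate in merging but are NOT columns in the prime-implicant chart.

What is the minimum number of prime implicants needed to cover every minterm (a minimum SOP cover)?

8

[col 0] 000000*, 000101, 001110*, 001111*, 010000*, 010010*, 010100*, 011101*, 011110*, 011111*, 100010*, 101110*, 110001, 110010*, 110100*, 111000*, 111011, 111100*
[col 1] -01110, -10010, -10100, 0-0000, 0-1110*, 0-1111*, 00111-*, 010-00, 0100-0, 0111-1, 01111-*, 1-0010, 11-100, 111-00
[col 2] 0-111-
Prime implicants: -01110, -10010, -10100, 0-0000, 0-111-, 000101, 010-00, 0100-0, 0111-1, 1-0010, 11-100, 110001, 111-00, 111011
PI chart (minterm → PIs covering it):
  0 | 0-0000  (sole → essential)
  14 | -01110,0-111-
  16 | 0-0000,010-00,0100-0
  18 | -10010,0100-0
  20 | -10100,010-00
  30 | 0-111-  (sole → essential)
  31 | 0-111-,0111-1
  34 | 1-0010  (sole → essential)
  46 | -01110  (sole → essential)
  50 | -10010,1-0010
  52 | -10100,11-100
  56 | 111-00  (sole → essential)
  59 | 111011  (sole → essential)
  60 | 11-100,111-00
Essential prime implicants: -01110, 0-0000, 0-111-, 1-0010, 111-00, 111011
Petrick residual → -10010, -10100
Minimum SOP uses 8 PIs: b'cdef' + bc'd'ef' + bc'de'f' + a'c'd'e'f' + a'cde + ac'd'ef' + abce'f' + abcd'ef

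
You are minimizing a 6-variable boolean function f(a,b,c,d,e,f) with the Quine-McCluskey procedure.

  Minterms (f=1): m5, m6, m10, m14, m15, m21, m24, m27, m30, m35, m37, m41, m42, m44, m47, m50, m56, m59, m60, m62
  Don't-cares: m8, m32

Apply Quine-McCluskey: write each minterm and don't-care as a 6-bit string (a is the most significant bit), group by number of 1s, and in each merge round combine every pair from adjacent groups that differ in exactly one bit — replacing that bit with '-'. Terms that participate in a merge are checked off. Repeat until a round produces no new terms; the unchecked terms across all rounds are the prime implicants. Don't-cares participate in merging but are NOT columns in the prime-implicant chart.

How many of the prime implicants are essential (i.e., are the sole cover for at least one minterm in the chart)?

[col 0] 000101*, 000110*, 001000*, 001010*, 001110*, 001111*, 010101*, 011000*, 011011*, 011110*, 100000, 100011, 100101*, 101001, 101010*, 101100*, 101111*, 110010, 111000*, 111011*, 111100*, 111110*
[col 1] -00101, -01010, -01111, -11000, -11011, -11110, 0-0101, 0-1000, 0-1110, 00-110, 001-10, 0010-0, 00111-, 1-1100, 111-00, 1111-0
Prime implicants: -00101, -01010, -01111, -11000, -11011, -11110, 0-0101, 0-1000, 0-1110, 00-110, 001-10, 0010-0, 00111-, 1-1100, 100000, 100011, 101001, 110010, 111-00, 1111-0
PI chart (minterm → PIs covering it):
  5 | -00101,0-0101
  6 | 00-110  (sole → essential)
  10 | -01010,001-10,0010-0
  14 | 0-1110,00-110,001-10,00111-
  15 | -01111,00111-
  21 | 0-0101  (sole → essential)
  24 | -11000,0-1000
  27 | -11011  (sole → essential)
  30 | -11110,0-1110
  35 | 100011  (sole → essential)
  37 | -00101  (sole → essential)
  41 | 101001  (sole → essential)
  42 | -01010  (sole → essential)
  44 | 1-1100  (sole → essential)
  47 | -01111  (sole → essential)
  50 | 110010  (sole → essential)
  56 | -11000,111-00
  59 | -11011  (sole → essential)
  60 | 1-1100,111-00,1111-0
  62 | -11110,1111-0
Essential prime implicants: -00101, -01010, -01111, -11011, 0-0101, 00-110, 1-1100, 100011, 101001, 110010

10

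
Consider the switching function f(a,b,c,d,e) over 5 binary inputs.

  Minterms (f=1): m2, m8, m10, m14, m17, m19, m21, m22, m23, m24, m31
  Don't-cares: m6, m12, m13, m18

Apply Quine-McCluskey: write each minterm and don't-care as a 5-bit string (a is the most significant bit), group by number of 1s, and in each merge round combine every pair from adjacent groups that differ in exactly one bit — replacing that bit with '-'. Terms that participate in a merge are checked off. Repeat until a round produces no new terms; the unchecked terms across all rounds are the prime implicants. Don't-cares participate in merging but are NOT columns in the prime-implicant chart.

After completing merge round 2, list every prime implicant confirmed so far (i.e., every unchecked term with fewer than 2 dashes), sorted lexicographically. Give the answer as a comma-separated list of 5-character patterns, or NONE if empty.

size-2^0 implicants → 00010(✓)  00110(✓)  01000(✓)  01010(✓)  01100(✓)  01101(✓)  01110(✓)  10001(✓)  10010(✓)  10011(✓)  10101(✓)  10110(✓)  10111(✓)  11000(✓)  11111(✓)
size-2^1 implicants → -0010(✓)  -0110(✓)  -1000  0-010(✓)  0-110(✓)  00-10(✓)  01-00(✓)  01-10(✓)  010-0(✓)  011-0(✓)  0110-  1-111  10-01(✓)  10-10(✓)  10-11(✓)  100-1(✓)  1001-(✓)  101-1(✓)  1011-(✓)
size-2^2 implicants → -0-10  0--10  01--0  10--1  10-1-
Unchecked terms (primes): -0-10, -1000, 0--10, 01--0, 0110-, 1-111, 10--1, 10-1-

-1000, 0110-, 1-111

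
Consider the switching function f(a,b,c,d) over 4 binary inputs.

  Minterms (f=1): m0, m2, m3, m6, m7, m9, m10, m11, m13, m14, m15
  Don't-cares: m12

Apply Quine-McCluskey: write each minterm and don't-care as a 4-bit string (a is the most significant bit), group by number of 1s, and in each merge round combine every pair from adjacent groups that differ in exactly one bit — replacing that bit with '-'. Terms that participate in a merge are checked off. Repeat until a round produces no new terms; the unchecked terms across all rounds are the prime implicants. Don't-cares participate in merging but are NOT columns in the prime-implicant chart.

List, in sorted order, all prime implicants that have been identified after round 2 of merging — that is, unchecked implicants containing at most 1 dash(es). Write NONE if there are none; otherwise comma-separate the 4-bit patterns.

Round 0: 0000✓ 0010✓ 0011✓ 0110✓ 0111✓ 1001✓ 1010✓ 1011✓ 1100✓ 1101✓ 1110✓ 1111✓
Round 1: -010✓ -011✓ -110✓ -111✓ 0-10✓ 0-11✓ 00-0 001-✓ 011-✓ 1-01✓ 1-10✓ 1-11✓ 10-1✓ 101-✓ 11-0✓ 11-1✓ 110-✓ 111-✓
Round 2: --10✓ --11✓ -01-✓ -11-✓ 0-1-✓ 1--1 1-1-✓ 11--
Round 3: --1-
PIs = {--1-, 00-0, 1--1, 11--}

00-0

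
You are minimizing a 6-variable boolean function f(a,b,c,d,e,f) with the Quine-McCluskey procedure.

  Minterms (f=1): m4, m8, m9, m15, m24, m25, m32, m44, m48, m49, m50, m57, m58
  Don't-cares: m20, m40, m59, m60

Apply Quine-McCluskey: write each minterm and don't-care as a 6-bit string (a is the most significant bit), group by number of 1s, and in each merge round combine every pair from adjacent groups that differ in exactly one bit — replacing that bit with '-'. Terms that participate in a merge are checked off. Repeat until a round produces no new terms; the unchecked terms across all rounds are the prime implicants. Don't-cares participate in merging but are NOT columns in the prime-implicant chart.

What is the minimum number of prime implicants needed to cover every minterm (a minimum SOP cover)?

Round 0: 000100✓ 001000✓ 001001✓ 001111 010100✓ 011000✓ 011001✓ 100000✓ 101000✓ 101100✓ 110000✓ 110001✓ 110010✓ 111001✓ 111010✓ 111011✓ 111100✓
Round 1: -01000 -11001 0-0100 0-1000✓ 0-1001✓ 00100-✓ 01100-✓ 1-0000 1-1100 10-000 101-00 11-001 11-010 1100-0 11000- 1110-1 11101-
Round 2: 0-100-
PIs = {-01000, -11001, 0-0100, 0-100-, 001111, 1-0000, 1-1100, 10-000, 101-00, 11-001, 11-010, 1100-0, 11000-, 1110-1, 11101-}
Coverage chart:
  m4: 0-0100 ←essential
  m8: -01000,0-100-
  m9: 0-100- ←essential
  m15: 001111 ←essential
  m24: 0-100- ←essential
  m25: -11001,0-100-
  m32: 1-0000,10-000
  m44: 1-1100,101-00
  m48: 1-0000,1100-0,11000-
  m49: 11-001,11000-
  m50: 11-010,1100-0
  m57: -11001,11-001,1110-1
  m58: 11-010,11101-
Essential: 0-0100, 0-100-, 001111
Petrick residual → 1-0000, 1-1100, 11-001, 11-010
Min cover (7 terms): a'c'de'f' + a'cd'e' + a'b'cdef + ac'd'e'f' + acde'f' + abd'e'f + abd'ef'

7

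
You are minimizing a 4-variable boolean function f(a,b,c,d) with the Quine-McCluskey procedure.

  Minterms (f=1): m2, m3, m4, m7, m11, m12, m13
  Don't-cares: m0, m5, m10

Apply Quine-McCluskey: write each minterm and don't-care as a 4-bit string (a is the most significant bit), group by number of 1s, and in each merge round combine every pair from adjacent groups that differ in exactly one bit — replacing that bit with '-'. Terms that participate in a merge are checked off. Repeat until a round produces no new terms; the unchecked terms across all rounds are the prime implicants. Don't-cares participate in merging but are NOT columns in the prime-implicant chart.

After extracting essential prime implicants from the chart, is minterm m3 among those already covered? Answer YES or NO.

YES

[col 0] 0000*, 0010*, 0011*, 0100*, 0101*, 0111*, 1010*, 1011*, 1100*, 1101*
[col 1] -010*, -011*, -100*, -101*, 0-00, 0-11, 00-0, 001-*, 01-1, 010-*, 101-*, 110-*
[col 2] -01-, -10-
Prime implicants: -01-, -10-, 0-00, 0-11, 00-0, 01-1
PI chart (minterm → PIs covering it):
  2 | -01-,00-0
  3 | -01-,0-11
  4 | -10-,0-00
  7 | 0-11,01-1
  11 | -01-  (sole → essential)
  12 | -10-  (sole → essential)
  13 | -10-  (sole → essential)
Essential prime implicants: -01-, -10-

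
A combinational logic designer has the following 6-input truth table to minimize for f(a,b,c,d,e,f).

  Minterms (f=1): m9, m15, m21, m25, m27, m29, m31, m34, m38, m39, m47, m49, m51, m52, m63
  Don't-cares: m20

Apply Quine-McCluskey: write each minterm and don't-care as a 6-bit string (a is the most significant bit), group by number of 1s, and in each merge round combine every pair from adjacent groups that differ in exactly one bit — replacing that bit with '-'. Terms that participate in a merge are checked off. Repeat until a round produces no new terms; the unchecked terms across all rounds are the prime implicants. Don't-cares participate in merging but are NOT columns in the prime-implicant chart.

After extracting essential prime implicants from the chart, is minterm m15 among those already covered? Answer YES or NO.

YES

size-2^0 implicants → 001001(✓)  001111(✓)  010100(✓)  010101(✓)  011001(✓)  011011(✓)  011101(✓)  011111(✓)  100010(✓)  100110(✓)  100111(✓)  101111(✓)  110001(✓)  110011(✓)  110100(✓)  111111(✓)
size-2^1 implicants → -01111(✓)  -10100  -11111(✓)  0-1001  0-1111(✓)  01-101  01010-  011-01(✓)  011-11(✓)  0110-1(✓)  0111-1(✓)  1-1111(✓)  10-111  100-10  10011-  1100-1
size-2^2 implicants → --1111  011--1
Unchecked terms (primes): --1111, -10100, 0-1001, 01-101, 01010-, 011--1, 10-111, 100-10, 10011-, 1100-1
Minterm coverage:
  m9 ⊆ 0-1001 [E]
  m15 ⊆ --1111 [E]
  m21 ⊆ 01-101,01010-
  m25 ⊆ 0-1001,011--1
  m27 ⊆ 011--1 [E]
  m29 ⊆ 01-101,011--1
  m31 ⊆ --1111,011--1
  m34 ⊆ 100-10 [E]
  m38 ⊆ 100-10,10011-
  m39 ⊆ 10-111,10011-
  m47 ⊆ --1111,10-111
  m49 ⊆ 1100-1 [E]
  m51 ⊆ 1100-1 [E]
  m52 ⊆ -10100 [E]
  m63 ⊆ --1111 [E]
E = {--1111, -10100, 0-1001, 011--1, 100-10, 1100-1}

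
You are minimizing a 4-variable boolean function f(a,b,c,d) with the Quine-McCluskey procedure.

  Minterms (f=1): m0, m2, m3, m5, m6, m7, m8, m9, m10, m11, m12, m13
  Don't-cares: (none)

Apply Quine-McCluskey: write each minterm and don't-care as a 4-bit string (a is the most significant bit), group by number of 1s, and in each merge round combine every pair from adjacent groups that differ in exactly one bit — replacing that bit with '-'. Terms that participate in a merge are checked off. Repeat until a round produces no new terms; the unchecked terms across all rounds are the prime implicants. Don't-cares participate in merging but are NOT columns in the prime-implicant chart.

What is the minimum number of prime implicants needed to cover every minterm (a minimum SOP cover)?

[col 0] 0000*, 0010*, 0011*, 0101*, 0110*, 0111*, 1000*, 1001*, 1010*, 1011*, 1100*, 1101*
[col 1] -000*, -010*, -011*, -101, 0-10*, 0-11*, 00-0*, 001-*, 01-1, 011-*, 1-00*, 1-01*, 10-0*, 10-1*, 100-*, 101-*, 110-*
[col 2] -0-0, -01-, 0-1-, 1-0-, 10--
Prime implicants: -0-0, -01-, -101, 0-1-, 01-1, 1-0-, 10--
PI chart (minterm → PIs covering it):
  0 | -0-0  (sole → essential)
  2 | -0-0,-01-,0-1-
  3 | -01-,0-1-
  5 | -101,01-1
  6 | 0-1-  (sole → essential)
  7 | 0-1-,01-1
  8 | -0-0,1-0-,10--
  9 | 1-0-,10--
  10 | -0-0,-01-,10--
  11 | -01-,10--
  12 | 1-0-  (sole → essential)
  13 | -101,1-0-
Essential prime implicants: -0-0, 0-1-, 1-0-
Petrick residual → -01-, -101
Minimum SOP uses 5 PIs: b'd' + b'c + bc'd + a'c + ac'

5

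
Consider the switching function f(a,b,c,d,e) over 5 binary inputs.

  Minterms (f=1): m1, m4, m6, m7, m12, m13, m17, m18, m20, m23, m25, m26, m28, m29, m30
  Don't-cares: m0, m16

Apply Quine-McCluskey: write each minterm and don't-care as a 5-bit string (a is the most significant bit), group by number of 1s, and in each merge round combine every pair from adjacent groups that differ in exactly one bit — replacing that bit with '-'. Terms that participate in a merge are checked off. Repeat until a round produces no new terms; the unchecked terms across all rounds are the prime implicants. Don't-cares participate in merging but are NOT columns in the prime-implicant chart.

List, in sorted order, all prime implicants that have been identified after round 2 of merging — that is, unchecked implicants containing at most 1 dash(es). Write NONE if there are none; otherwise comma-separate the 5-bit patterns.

-0111, 001-0, 0011-, 1-001, 1-010, 100-0, 11-01, 11-10, 111-0

Round 0: 00000✓ 00001✓ 00100✓ 00110✓ 00111✓ 01100✓ 01101✓ 10000✓ 10001✓ 10010✓ 10100✓ 10111✓ 11001✓ 11010✓ 11100✓ 11101✓ 11110✓
Round 1: -0000✓ -0001✓ -0100✓ -0111 -1100✓ -1101✓ 0-100✓ 00-00✓ 0000-✓ 001-0 0011- 0110-✓ 1-001 1-010 1-100✓ 10-00✓ 100-0 1000-✓ 11-01 11-10 111-0 1110-✓
Round 2: --100 -0-00 -000- -110-
PIs = {--100, -0-00, -000-, -0111, -110-, 001-0, 0011-, 1-001, 1-010, 100-0, 11-01, 11-10, 111-0}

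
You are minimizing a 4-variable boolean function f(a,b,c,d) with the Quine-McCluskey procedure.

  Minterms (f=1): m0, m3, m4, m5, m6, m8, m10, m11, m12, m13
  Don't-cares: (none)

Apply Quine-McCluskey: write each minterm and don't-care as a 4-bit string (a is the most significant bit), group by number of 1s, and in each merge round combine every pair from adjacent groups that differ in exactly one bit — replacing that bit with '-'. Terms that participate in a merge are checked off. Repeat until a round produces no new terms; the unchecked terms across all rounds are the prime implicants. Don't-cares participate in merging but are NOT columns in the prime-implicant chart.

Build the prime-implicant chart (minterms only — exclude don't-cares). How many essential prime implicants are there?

size-2^0 implicants → 0000(✓)  0011(✓)  0100(✓)  0101(✓)  0110(✓)  1000(✓)  1010(✓)  1011(✓)  1100(✓)  1101(✓)
size-2^1 implicants → -000(✓)  -011  -100(✓)  -101(✓)  0-00(✓)  01-0  010-(✓)  1-00(✓)  10-0  101-  110-(✓)
size-2^2 implicants → --00  -10-
Unchecked terms (primes): --00, -011, -10-, 01-0, 10-0, 101-
Minterm coverage:
  m0 ⊆ --00 [E]
  m3 ⊆ -011 [E]
  m4 ⊆ --00,-10-,01-0
  m5 ⊆ -10- [E]
  m6 ⊆ 01-0 [E]
  m8 ⊆ --00,10-0
  m10 ⊆ 10-0,101-
  m11 ⊆ -011,101-
  m12 ⊆ --00,-10-
  m13 ⊆ -10- [E]
E = {--00, -011, -10-, 01-0}

4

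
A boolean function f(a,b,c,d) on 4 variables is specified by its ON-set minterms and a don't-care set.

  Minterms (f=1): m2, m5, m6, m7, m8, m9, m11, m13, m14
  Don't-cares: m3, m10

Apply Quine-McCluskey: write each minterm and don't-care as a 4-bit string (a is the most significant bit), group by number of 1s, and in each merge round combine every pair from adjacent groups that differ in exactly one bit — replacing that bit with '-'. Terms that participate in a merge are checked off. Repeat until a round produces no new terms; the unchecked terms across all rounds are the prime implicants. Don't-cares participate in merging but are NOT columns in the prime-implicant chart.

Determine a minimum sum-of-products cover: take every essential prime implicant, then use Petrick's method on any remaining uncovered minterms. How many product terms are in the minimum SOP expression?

4

size-2^0 implicants → 0010(✓)  0011(✓)  0101(✓)  0110(✓)  0111(✓)  1000(✓)  1001(✓)  1010(✓)  1011(✓)  1101(✓)  1110(✓)
size-2^1 implicants → -010(✓)  -011(✓)  -101  -110(✓)  0-10(✓)  0-11(✓)  001-(✓)  01-1  011-(✓)  1-01  1-10(✓)  10-0(✓)  10-1(✓)  100-(✓)  101-(✓)
size-2^2 implicants → --10  -01-  0-1-  10--
Unchecked terms (primes): --10, -01-, -101, 0-1-, 01-1, 1-01, 10--
Minterm coverage:
  m2 ⊆ --10,-01-,0-1-
  m5 ⊆ -101,01-1
  m6 ⊆ --10,0-1-
  m7 ⊆ 0-1-,01-1
  m8 ⊆ 10-- [E]
  m9 ⊆ 1-01,10--
  m11 ⊆ -01-,10--
  m13 ⊆ -101,1-01
  m14 ⊆ --10 [E]
E = {--10, 10--}
Petrick residual → -101, 0-1-
Cover = cd' + bc'd + a'c + ab'  |cover|=4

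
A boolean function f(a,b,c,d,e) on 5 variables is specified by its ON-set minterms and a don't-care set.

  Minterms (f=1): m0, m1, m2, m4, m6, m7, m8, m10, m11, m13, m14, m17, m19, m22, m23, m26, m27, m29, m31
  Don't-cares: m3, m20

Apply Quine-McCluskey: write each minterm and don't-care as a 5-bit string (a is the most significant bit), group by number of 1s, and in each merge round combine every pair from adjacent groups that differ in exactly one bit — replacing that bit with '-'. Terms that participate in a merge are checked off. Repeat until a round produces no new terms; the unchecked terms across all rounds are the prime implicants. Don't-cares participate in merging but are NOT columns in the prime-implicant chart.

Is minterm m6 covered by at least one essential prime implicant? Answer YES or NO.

Round 0: 00000✓ 00001✓ 00010✓ 00011✓ 00100✓ 00110✓ 00111✓ 01000✓ 01010✓ 01011✓ 01101✓ 01110✓ 10001✓ 10011✓ 10100✓ 10110✓ 10111✓ 11010✓ 11011✓ 11101✓ 11111✓
Round 1: -0001✓ -0011✓ -0100✓ -0110✓ -0111✓ -1010✓ -1011✓ -1101 0-000✓ 0-010✓ 0-011✓ 0-110✓ 00-00✓ 00-10✓ 00-11✓ 000-0✓ 000-1✓ 0000-✓ 0001-✓ 001-0✓ 0011-✓ 01-10✓ 010-0✓ 0101-✓ 1-011✓ 1-111✓ 10-11✓ 100-1✓ 101-0✓ 1011-✓ 11-11✓ 1101-✓ 111-1
Round 2: --011 -0-11 -00-1 -01-0 -011- -101- 0--10 0-0-0 0-01- 00--0 00-1- 000-- 1--11
PIs = {--011, -0-11, -00-1, -01-0, -011-, -101-, -1101, 0--10, 0-0-0, 0-01-, 00--0, 00-1-, 000--, 1--11, 111-1}
Coverage chart:
  m0: 0-0-0,00--0,000--
  m1: -00-1,000--
  m2: 0--10,0-0-0,0-01-,00--0,00-1-,000--
  m4: -01-0,00--0
  m6: -01-0,-011-,0--10,00--0,00-1-
  m7: -0-11,-011-,00-1-
  m8: 0-0-0 ←essential
  m10: -101-,0--10,0-0-0,0-01-
  m11: --011,-101-,0-01-
  m13: -1101 ←essential
  m14: 0--10 ←essential
  m17: -00-1 ←essential
  m19: --011,-0-11,-00-1,1--11
  m22: -01-0,-011-
  m23: -0-11,-011-,1--11
  m26: -101- ←essential
  m27: --011,-101-,1--11
  m29: -1101,111-1
  m31: 1--11,111-1
Essential: -00-1, -101-, -1101, 0--10, 0-0-0

YES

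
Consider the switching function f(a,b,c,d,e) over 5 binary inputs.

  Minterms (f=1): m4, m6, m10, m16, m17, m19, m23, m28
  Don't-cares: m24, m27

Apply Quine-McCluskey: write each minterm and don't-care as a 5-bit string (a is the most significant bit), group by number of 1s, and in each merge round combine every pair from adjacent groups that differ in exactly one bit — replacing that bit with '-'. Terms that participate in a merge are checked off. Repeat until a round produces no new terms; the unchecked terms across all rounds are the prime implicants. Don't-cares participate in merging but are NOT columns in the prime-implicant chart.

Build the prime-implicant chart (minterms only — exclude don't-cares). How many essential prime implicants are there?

4

size-2^0 implicants → 00100(✓)  00110(✓)  01010  10000(✓)  10001(✓)  10011(✓)  10111(✓)  11000(✓)  11011(✓)  11100(✓)
size-2^1 implicants → 001-0  1-000  1-011  10-11  100-1  1000-  11-00
Unchecked terms (primes): 001-0, 01010, 1-000, 1-011, 10-11, 100-1, 1000-, 11-00
Minterm coverage:
  m4 ⊆ 001-0 [E]
  m6 ⊆ 001-0 [E]
  m10 ⊆ 01010 [E]
  m16 ⊆ 1-000,1000-
  m17 ⊆ 100-1,1000-
  m19 ⊆ 1-011,10-11,100-1
  m23 ⊆ 10-11 [E]
  m28 ⊆ 11-00 [E]
E = {001-0, 01010, 10-11, 11-00}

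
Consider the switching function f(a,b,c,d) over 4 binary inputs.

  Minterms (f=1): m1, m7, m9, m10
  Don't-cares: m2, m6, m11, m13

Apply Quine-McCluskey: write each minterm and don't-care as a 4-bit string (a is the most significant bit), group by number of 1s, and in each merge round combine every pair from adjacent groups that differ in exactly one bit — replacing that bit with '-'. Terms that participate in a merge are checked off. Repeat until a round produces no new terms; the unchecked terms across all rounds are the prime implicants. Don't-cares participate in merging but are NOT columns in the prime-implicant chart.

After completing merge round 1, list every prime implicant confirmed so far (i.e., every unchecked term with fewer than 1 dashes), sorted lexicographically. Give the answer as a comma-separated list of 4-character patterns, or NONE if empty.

NONE

[col 0] 0001*, 0010*, 0110*, 0111*, 1001*, 1010*, 1011*, 1101*
[col 1] -001, -010, 0-10, 011-, 1-01, 10-1, 101-
Prime implicants: -001, -010, 0-10, 011-, 1-01, 10-1, 101-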